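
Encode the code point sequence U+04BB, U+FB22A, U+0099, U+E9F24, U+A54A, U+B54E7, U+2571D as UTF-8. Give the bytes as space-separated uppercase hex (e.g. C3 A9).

D2 BB F3 BB 88 AA C2 99 F3 A9 BC A4 EA 95 8A F2 B5 93 A7 F0 A5 9C 9D

U+04BB: 2-byte form → D2 BB.
U+FB22A: 4-byte form → F3 BB 88 AA.
U+0099: 2-byte form → C2 99.
U+E9F24: 4-byte form → F3 A9 BC A4.
U+A54A: 3-byte form → EA 95 8A.
U+B54E7: 4-byte form → F2 B5 93 A7.
U+2571D: 4-byte form → F0 A5 9C 9D.
Concatenated (23 bytes): D2 BB F3 BB 88 AA C2 99 F3 A9 BC A4 EA 95 8A F2 B5 93 A7 F0 A5 9C 9D.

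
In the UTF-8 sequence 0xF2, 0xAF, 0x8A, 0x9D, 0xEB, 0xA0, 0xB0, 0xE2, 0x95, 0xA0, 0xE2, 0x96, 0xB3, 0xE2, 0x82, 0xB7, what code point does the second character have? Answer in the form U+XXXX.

Offset 0: leading byte 0xF2 = 11110010 → 4-byte char #1 = F2 AF 8A 9D.
Offset 4: leading byte 0xEB = 11101011 → 3-byte char #2 = EB A0 B0.
Leading byte 0xEB = 11101011 matches 1110xxxx → 3-byte sequence.
Byte 1: 0xEB = 11101011, payload 1011 (4 bits).
Byte 2: 0xA0 = 10100000 (10xxxxxx ✓), payload 100000.
Byte 3: 0xB0 = 10110000 (10xxxxxx ✓), payload 110000.
Concatenate: 1011100000110000 = 0xB830 (16 bits → U+B830).

U+B830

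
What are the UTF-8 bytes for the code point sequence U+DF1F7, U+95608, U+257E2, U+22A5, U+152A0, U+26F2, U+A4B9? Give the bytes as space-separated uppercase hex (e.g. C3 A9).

U+DF1F7: 4-byte form → F3 9F 87 B7.
U+95608: 4-byte form → F2 95 98 88.
U+257E2: 4-byte form → F0 A5 9F A2.
U+22A5: 3-byte form → E2 8A A5.
U+152A0: 4-byte form → F0 95 8A A0.
U+26F2: 3-byte form → E2 9B B2.
U+A4B9: 3-byte form → EA 92 B9.
Concatenated (25 bytes): F3 9F 87 B7 F2 95 98 88 F0 A5 9F A2 E2 8A A5 F0 95 8A A0 E2 9B B2 EA 92 B9.

F3 9F 87 B7 F2 95 98 88 F0 A5 9F A2 E2 8A A5 F0 95 8A A0 E2 9B B2 EA 92 B9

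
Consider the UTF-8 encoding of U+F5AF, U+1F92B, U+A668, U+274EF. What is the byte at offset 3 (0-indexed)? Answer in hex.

0xF0

U+F5AF → 3-byte form EF 96 AF at offsets 0–2.
U+1F92B → 4-byte form F0 9F A4 AB at offsets 3–6.
Offset 3 falls in char 2's range; it's byte 1 of F0 9F A4 AB = 0xF0.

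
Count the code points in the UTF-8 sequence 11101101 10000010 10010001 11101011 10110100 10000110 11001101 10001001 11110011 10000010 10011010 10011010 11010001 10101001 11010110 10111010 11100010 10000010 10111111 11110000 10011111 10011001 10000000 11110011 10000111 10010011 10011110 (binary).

9

Byte at offset 0: 0xED = 11101101 → 3-byte char (#1). Advance 3.
Byte at offset 3: 0xEB = 11101011 → 3-byte char (#2). Advance 3.
Byte at offset 6: 0xCD = 11001101 → 2-byte char (#3). Advance 2.
Byte at offset 8: 0xF3 = 11110011 → 4-byte char (#4). Advance 4.
Byte at offset 12: 0xD1 = 11010001 → 2-byte char (#5). Advance 2.
Byte at offset 14: 0xD6 = 11010110 → 2-byte char (#6). Advance 2.
Byte at offset 16: 0xE2 = 11100010 → 3-byte char (#7). Advance 3.
Byte at offset 19: 0xF0 = 11110000 → 4-byte char (#8). Advance 4.
Byte at offset 23: 0xF3 = 11110011 → 4-byte char (#9). Advance 4.
Reached end at offset 27 after 9 code points.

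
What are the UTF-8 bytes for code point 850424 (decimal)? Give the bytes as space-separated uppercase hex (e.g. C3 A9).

U+CF9F8 = 0xCF9F8 = 850424 decimal. In range U+10000–U+10FFFF → 4-byte form: 11110xxx 10xxxxxx 10xxxxxx 10xxxxxx.
Binary (21 bits): 011001111100111111000.
Split 3+6+6+6: 011 | 001111 | 100111 | 111000.
Byte 1: 11110011 = 0xF3.
Byte 2: 10001111 = 0x8F.
Byte 3: 10100111 = 0xA7.
Byte 4: 10111000 = 0xB8.

F3 8F A7 B8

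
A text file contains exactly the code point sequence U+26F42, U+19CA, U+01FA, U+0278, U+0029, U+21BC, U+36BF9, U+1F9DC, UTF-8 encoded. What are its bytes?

F0 A6 BD 82 E1 A7 8A C7 BA C9 B8 29 E2 86 BC F0 B6 AF B9 F0 9F A7 9C

U+26F42: 4-byte form → F0 A6 BD 82.
U+19CA: 3-byte form → E1 A7 8A.
U+01FA: 2-byte form → C7 BA.
U+0278: 2-byte form → C9 B8.
U+0029: 1-byte form → 29.
U+21BC: 3-byte form → E2 86 BC.
U+36BF9: 4-byte form → F0 B6 AF B9.
U+1F9DC: 4-byte form → F0 9F A7 9C.
Concatenated (23 bytes): F0 A6 BD 82 E1 A7 8A C7 BA C9 B8 29 E2 86 BC F0 B6 AF B9 F0 9F A7 9C.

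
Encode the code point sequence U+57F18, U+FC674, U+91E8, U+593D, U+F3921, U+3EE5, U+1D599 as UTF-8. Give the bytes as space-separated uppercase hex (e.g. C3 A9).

F1 97 BC 98 F3 BC 99 B4 E9 87 A8 E5 A4 BD F3 B3 A4 A1 E3 BB A5 F0 9D 96 99

U+57F18: 4-byte form → F1 97 BC 98.
U+FC674: 4-byte form → F3 BC 99 B4.
U+91E8: 3-byte form → E9 87 A8.
U+593D: 3-byte form → E5 A4 BD.
U+F3921: 4-byte form → F3 B3 A4 A1.
U+3EE5: 3-byte form → E3 BB A5.
U+1D599: 4-byte form → F0 9D 96 99.
Concatenated (25 bytes): F1 97 BC 98 F3 BC 99 B4 E9 87 A8 E5 A4 BD F3 B3 A4 A1 E3 BB A5 F0 9D 96 99.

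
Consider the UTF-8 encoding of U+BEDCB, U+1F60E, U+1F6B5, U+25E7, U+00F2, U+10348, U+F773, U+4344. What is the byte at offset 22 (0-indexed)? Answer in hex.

U+BEDCB → 4-byte form F2 BE B7 8B at offsets 0–3.
U+1F60E → 4-byte form F0 9F 98 8E at offsets 4–7.
U+1F6B5 → 4-byte form F0 9F 9A B5 at offsets 8–11.
U+25E7 → 3-byte form E2 97 A7 at offsets 12–14.
U+00F2 → 2-byte form C3 B2 at offsets 15–16.
U+10348 → 4-byte form F0 90 8D 88 at offsets 17–20.
U+F773 → 3-byte form EF 9D B3 at offsets 21–23.
Offset 22 falls in char 7's range; it's byte 2 of EF 9D B3 = 0x9D.

0x9D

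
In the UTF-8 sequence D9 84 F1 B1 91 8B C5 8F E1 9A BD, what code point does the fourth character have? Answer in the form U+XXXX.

U+16BD

Offset 0: leading byte 0xD9 = 11011001 → 2-byte char #1 = D9 84.
Offset 2: leading byte 0xF1 = 11110001 → 4-byte char #2 = F1 B1 91 8B.
Offset 6: leading byte 0xC5 = 11000101 → 2-byte char #3 = C5 8F.
Offset 8: leading byte 0xE1 = 11100001 → 3-byte char #4 = E1 9A BD.
Leading byte 0xE1 = 11100001 matches 1110xxxx → 3-byte sequence.
Byte 1: 0xE1 = 11100001, payload 0001 (4 bits).
Byte 2: 0x9A = 10011010 (10xxxxxx ✓), payload 011010.
Byte 3: 0xBD = 10111101 (10xxxxxx ✓), payload 111101.
Concatenate: 0001011010111101 = 0x16BD (16 bits → U+16BD).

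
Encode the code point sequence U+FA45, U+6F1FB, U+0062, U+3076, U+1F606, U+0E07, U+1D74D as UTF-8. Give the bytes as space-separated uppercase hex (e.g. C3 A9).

EF A9 85 F1 AF 87 BB 62 E3 81 B6 F0 9F 98 86 E0 B8 87 F0 9D 9D 8D

U+FA45: 3-byte form → EF A9 85.
U+6F1FB: 4-byte form → F1 AF 87 BB.
U+0062: 1-byte form → 62.
U+3076: 3-byte form → E3 81 B6.
U+1F606: 4-byte form → F0 9F 98 86.
U+0E07: 3-byte form → E0 B8 87.
U+1D74D: 4-byte form → F0 9D 9D 8D.
Concatenated (22 bytes): EF A9 85 F1 AF 87 BB 62 E3 81 B6 F0 9F 98 86 E0 B8 87 F0 9D 9D 8D.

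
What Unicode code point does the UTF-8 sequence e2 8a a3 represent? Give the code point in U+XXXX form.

Leading byte 0xE2 = 11100010 matches 1110xxxx → 3-byte sequence.
Byte 1: 0xE2 = 11100010, payload 0010 (4 bits).
Byte 2: 0x8A = 10001010 (10xxxxxx ✓), payload 001010.
Byte 3: 0xA3 = 10100011 (10xxxxxx ✓), payload 100011.
Concatenate: 0010001010100011 = 0x22A3 (16 bits → U+22A3).

U+22A3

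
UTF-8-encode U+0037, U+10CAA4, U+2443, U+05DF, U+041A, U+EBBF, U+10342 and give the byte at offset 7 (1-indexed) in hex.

1-indexed offset 7 is 0-indexed offset 6.
U+0037 → 1-byte form 37 at offsets 0–0.
U+10CAA4 → 4-byte form F4 8C AA A4 at offsets 1–4.
U+2443 → 3-byte form E2 91 83 at offsets 5–7.
Offset 6 falls in char 3's range; it's byte 2 of E2 91 83 = 0x91.

0x91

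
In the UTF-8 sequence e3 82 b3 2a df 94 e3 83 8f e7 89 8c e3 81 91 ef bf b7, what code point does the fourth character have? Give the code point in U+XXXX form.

U+30CF

Offset 0: leading byte 0xE3 = 11100011 → 3-byte char #1 = E3 82 B3.
Offset 3: leading byte 0x2A = 00101010 → 1-byte char #2 = 2A.
Offset 4: leading byte 0xDF = 11011111 → 2-byte char #3 = DF 94.
Offset 6: leading byte 0xE3 = 11100011 → 3-byte char #4 = E3 83 8F.
Leading byte 0xE3 = 11100011 matches 1110xxxx → 3-byte sequence.
Byte 1: 0xE3 = 11100011, payload 0011 (4 bits).
Byte 2: 0x83 = 10000011 (10xxxxxx ✓), payload 000011.
Byte 3: 0x8F = 10001111 (10xxxxxx ✓), payload 001111.
Concatenate: 0011000011001111 = 0x30CF (16 bits → U+30CF).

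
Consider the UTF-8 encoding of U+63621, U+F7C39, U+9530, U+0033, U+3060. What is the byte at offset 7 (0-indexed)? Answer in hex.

U+63621 → 4-byte form F1 A3 98 A1 at offsets 0–3.
U+F7C39 → 4-byte form F3 B7 B0 B9 at offsets 4–7.
Offset 7 falls in char 2's range; it's byte 4 of F3 B7 B0 B9 = 0xB9.

0xB9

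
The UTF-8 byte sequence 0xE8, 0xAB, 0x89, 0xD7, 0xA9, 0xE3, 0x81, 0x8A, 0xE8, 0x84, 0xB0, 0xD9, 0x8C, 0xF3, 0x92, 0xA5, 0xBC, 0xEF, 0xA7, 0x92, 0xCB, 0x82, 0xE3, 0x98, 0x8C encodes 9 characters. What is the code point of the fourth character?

Offset 0: leading byte 0xE8 = 11101000 → 3-byte char #1 = E8 AB 89.
Offset 3: leading byte 0xD7 = 11010111 → 2-byte char #2 = D7 A9.
Offset 5: leading byte 0xE3 = 11100011 → 3-byte char #3 = E3 81 8A.
Offset 8: leading byte 0xE8 = 11101000 → 3-byte char #4 = E8 84 B0.
Leading byte 0xE8 = 11101000 matches 1110xxxx → 3-byte sequence.
Byte 1: 0xE8 = 11101000, payload 1000 (4 bits).
Byte 2: 0x84 = 10000100 (10xxxxxx ✓), payload 000100.
Byte 3: 0xB0 = 10110000 (10xxxxxx ✓), payload 110000.
Concatenate: 1000000100110000 = 0x8130 (16 bits → U+8130).

U+8130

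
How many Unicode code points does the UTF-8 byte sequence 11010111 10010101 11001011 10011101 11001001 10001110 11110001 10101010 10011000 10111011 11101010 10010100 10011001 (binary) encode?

5

Byte at offset 0: 0xD7 = 11010111 → 2-byte char (#1). Advance 2.
Byte at offset 2: 0xCB = 11001011 → 2-byte char (#2). Advance 2.
Byte at offset 4: 0xC9 = 11001001 → 2-byte char (#3). Advance 2.
Byte at offset 6: 0xF1 = 11110001 → 4-byte char (#4). Advance 4.
Byte at offset 10: 0xEA = 11101010 → 3-byte char (#5). Advance 3.
Reached end at offset 13 after 5 code points.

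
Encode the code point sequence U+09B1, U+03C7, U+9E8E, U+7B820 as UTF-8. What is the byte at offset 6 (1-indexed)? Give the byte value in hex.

1-indexed offset 6 is 0-indexed offset 5.
U+09B1 → 3-byte form E0 A6 B1 at offsets 0–2.
U+03C7 → 2-byte form CF 87 at offsets 3–4.
U+9E8E → 3-byte form E9 BA 8E at offsets 5–7.
Offset 5 falls in char 3's range; it's byte 1 of E9 BA 8E = 0xE9.

0xE9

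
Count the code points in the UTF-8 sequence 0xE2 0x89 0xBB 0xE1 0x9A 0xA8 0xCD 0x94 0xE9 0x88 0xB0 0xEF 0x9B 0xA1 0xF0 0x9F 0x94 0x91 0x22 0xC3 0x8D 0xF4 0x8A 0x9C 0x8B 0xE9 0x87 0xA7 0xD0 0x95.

Byte at offset 0: 0xE2 = 11100010 → 3-byte char (#1). Advance 3.
Byte at offset 3: 0xE1 = 11100001 → 3-byte char (#2). Advance 3.
Byte at offset 6: 0xCD = 11001101 → 2-byte char (#3). Advance 2.
Byte at offset 8: 0xE9 = 11101001 → 3-byte char (#4). Advance 3.
Byte at offset 11: 0xEF = 11101111 → 3-byte char (#5). Advance 3.
Byte at offset 14: 0xF0 = 11110000 → 4-byte char (#6). Advance 4.
Byte at offset 18: 0x22 = 00100010 → 1-byte char (#7). Advance 1.
Byte at offset 19: 0xC3 = 11000011 → 2-byte char (#8). Advance 2.
Byte at offset 21: 0xF4 = 11110100 → 4-byte char (#9). Advance 4.
Byte at offset 25: 0xE9 = 11101001 → 3-byte char (#10). Advance 3.
Byte at offset 28: 0xD0 = 11010000 → 2-byte char (#11). Advance 2.
Reached end at offset 30 after 11 code points.

11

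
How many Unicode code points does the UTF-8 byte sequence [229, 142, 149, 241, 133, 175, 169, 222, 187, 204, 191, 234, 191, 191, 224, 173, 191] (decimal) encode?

Byte at offset 0: 0xE5 = 11100101 → 3-byte char (#1). Advance 3.
Byte at offset 3: 0xF1 = 11110001 → 4-byte char (#2). Advance 4.
Byte at offset 7: 0xDE = 11011110 → 2-byte char (#3). Advance 2.
Byte at offset 9: 0xCC = 11001100 → 2-byte char (#4). Advance 2.
Byte at offset 11: 0xEA = 11101010 → 3-byte char (#5). Advance 3.
Byte at offset 14: 0xE0 = 11100000 → 3-byte char (#6). Advance 3.
Reached end at offset 17 after 6 code points.

6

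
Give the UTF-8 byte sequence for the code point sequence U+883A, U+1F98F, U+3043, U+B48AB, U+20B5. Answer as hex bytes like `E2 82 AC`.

E8 A0 BA F0 9F A6 8F E3 81 83 F2 B4 A2 AB E2 82 B5

U+883A: 3-byte form → E8 A0 BA.
U+1F98F: 4-byte form → F0 9F A6 8F.
U+3043: 3-byte form → E3 81 83.
U+B48AB: 4-byte form → F2 B4 A2 AB.
U+20B5: 3-byte form → E2 82 B5.
Concatenated (17 bytes): E8 A0 BA F0 9F A6 8F E3 81 83 F2 B4 A2 AB E2 82 B5.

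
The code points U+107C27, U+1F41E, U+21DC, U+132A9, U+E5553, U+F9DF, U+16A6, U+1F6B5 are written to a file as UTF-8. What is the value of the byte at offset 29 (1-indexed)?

0xB5

1-indexed offset 29 is 0-indexed offset 28.
U+107C27 → 4-byte form F4 87 B0 A7 at offsets 0–3.
U+1F41E → 4-byte form F0 9F 90 9E at offsets 4–7.
U+21DC → 3-byte form E2 87 9C at offsets 8–10.
U+132A9 → 4-byte form F0 93 8A A9 at offsets 11–14.
U+E5553 → 4-byte form F3 A5 95 93 at offsets 15–18.
U+F9DF → 3-byte form EF A7 9F at offsets 19–21.
U+16A6 → 3-byte form E1 9A A6 at offsets 22–24.
U+1F6B5 → 4-byte form F0 9F 9A B5 at offsets 25–28.
Offset 28 falls in char 8's range; it's byte 4 of F0 9F 9A B5 = 0xB5.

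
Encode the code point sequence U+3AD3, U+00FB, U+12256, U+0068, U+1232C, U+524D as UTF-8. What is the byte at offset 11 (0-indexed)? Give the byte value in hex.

0x92

U+3AD3 → 3-byte form E3 AB 93 at offsets 0–2.
U+00FB → 2-byte form C3 BB at offsets 3–4.
U+12256 → 4-byte form F0 92 89 96 at offsets 5–8.
U+0068 → 1-byte form 68 at offsets 9–9.
U+1232C → 4-byte form F0 92 8C AC at offsets 10–13.
Offset 11 falls in char 5's range; it's byte 2 of F0 92 8C AC = 0x92.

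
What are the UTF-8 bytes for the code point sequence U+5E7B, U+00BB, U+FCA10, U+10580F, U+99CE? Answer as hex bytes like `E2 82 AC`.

E5 B9 BB C2 BB F3 BC A8 90 F4 85 A0 8F E9 A7 8E

U+5E7B: 3-byte form → E5 B9 BB.
U+00BB: 2-byte form → C2 BB.
U+FCA10: 4-byte form → F3 BC A8 90.
U+10580F: 4-byte form → F4 85 A0 8F.
U+99CE: 3-byte form → E9 A7 8E.
Concatenated (16 bytes): E5 B9 BB C2 BB F3 BC A8 90 F4 85 A0 8F E9 A7 8E.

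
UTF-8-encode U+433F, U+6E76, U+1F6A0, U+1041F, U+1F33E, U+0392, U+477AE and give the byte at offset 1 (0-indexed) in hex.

0x8C

U+433F → 3-byte form E4 8C BF at offsets 0–2.
Offset 1 falls in char 1's range; it's byte 2 of E4 8C BF = 0x8C.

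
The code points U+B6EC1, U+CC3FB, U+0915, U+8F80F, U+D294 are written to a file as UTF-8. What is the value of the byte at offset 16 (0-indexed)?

0x8A

U+B6EC1 → 4-byte form F2 B6 BB 81 at offsets 0–3.
U+CC3FB → 4-byte form F3 8C 8F BB at offsets 4–7.
U+0915 → 3-byte form E0 A4 95 at offsets 8–10.
U+8F80F → 4-byte form F2 8F A0 8F at offsets 11–14.
U+D294 → 3-byte form ED 8A 94 at offsets 15–17.
Offset 16 falls in char 5's range; it's byte 2 of ED 8A 94 = 0x8A.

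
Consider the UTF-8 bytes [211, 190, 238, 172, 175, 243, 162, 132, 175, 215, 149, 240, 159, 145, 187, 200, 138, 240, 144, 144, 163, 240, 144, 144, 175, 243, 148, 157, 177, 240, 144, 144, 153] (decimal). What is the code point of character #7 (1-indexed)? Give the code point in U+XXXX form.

Offset 0: leading byte 0xD3 = 11010011 → 2-byte char #1 = D3 BE.
Offset 2: leading byte 0xEE = 11101110 → 3-byte char #2 = EE AC AF.
Offset 5: leading byte 0xF3 = 11110011 → 4-byte char #3 = F3 A2 84 AF.
Offset 9: leading byte 0xD7 = 11010111 → 2-byte char #4 = D7 95.
Offset 11: leading byte 0xF0 = 11110000 → 4-byte char #5 = F0 9F 91 BB.
Offset 15: leading byte 0xC8 = 11001000 → 2-byte char #6 = C8 8A.
Offset 17: leading byte 0xF0 = 11110000 → 4-byte char #7 = F0 90 90 A3.
Leading byte 0xF0 = 11110000 matches 11110xxx → 4-byte sequence.
Byte 1: 0xF0 = 11110000, payload 000 (3 bits).
Byte 2: 0x90 = 10010000 (10xxxxxx ✓), payload 010000.
Byte 3: 0x90 = 10010000 (10xxxxxx ✓), payload 010000.
Byte 4: 0xA3 = 10100011 (10xxxxxx ✓), payload 100011.
Concatenate: 000010000010000100011 = 0x10423 (21 bits → U+10423).

U+10423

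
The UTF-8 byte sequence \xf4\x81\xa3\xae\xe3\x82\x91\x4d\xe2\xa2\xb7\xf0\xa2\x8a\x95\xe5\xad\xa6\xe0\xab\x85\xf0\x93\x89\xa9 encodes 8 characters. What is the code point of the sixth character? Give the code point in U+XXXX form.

Offset 0: leading byte 0xF4 = 11110100 → 4-byte char #1 = F4 81 A3 AE.
Offset 4: leading byte 0xE3 = 11100011 → 3-byte char #2 = E3 82 91.
Offset 7: leading byte 0x4D = 01001101 → 1-byte char #3 = 4D.
Offset 8: leading byte 0xE2 = 11100010 → 3-byte char #4 = E2 A2 B7.
Offset 11: leading byte 0xF0 = 11110000 → 4-byte char #5 = F0 A2 8A 95.
Offset 15: leading byte 0xE5 = 11100101 → 3-byte char #6 = E5 AD A6.
Leading byte 0xE5 = 11100101 matches 1110xxxx → 3-byte sequence.
Byte 1: 0xE5 = 11100101, payload 0101 (4 bits).
Byte 2: 0xAD = 10101101 (10xxxxxx ✓), payload 101101.
Byte 3: 0xA6 = 10100110 (10xxxxxx ✓), payload 100110.
Concatenate: 0101101101100110 = 0x5B66 (16 bits → U+5B66).

U+5B66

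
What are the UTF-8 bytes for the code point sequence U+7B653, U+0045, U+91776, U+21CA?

F1 BB 99 93 45 F2 91 9D B6 E2 87 8A

U+7B653: 4-byte form → F1 BB 99 93.
U+0045: 1-byte form → 45.
U+91776: 4-byte form → F2 91 9D B6.
U+21CA: 3-byte form → E2 87 8A.
Concatenated (12 bytes): F1 BB 99 93 45 F2 91 9D B6 E2 87 8A.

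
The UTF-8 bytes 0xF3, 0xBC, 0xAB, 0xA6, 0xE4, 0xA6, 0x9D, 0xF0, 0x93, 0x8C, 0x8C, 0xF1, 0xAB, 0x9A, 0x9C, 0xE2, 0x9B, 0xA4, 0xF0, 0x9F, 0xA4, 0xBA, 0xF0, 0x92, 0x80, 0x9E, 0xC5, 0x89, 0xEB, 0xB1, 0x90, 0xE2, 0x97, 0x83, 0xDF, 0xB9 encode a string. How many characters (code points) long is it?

11

Byte at offset 0: 0xF3 = 11110011 → 4-byte char (#1). Advance 4.
Byte at offset 4: 0xE4 = 11100100 → 3-byte char (#2). Advance 3.
Byte at offset 7: 0xF0 = 11110000 → 4-byte char (#3). Advance 4.
Byte at offset 11: 0xF1 = 11110001 → 4-byte char (#4). Advance 4.
Byte at offset 15: 0xE2 = 11100010 → 3-byte char (#5). Advance 3.
Byte at offset 18: 0xF0 = 11110000 → 4-byte char (#6). Advance 4.
Byte at offset 22: 0xF0 = 11110000 → 4-byte char (#7). Advance 4.
Byte at offset 26: 0xC5 = 11000101 → 2-byte char (#8). Advance 2.
Byte at offset 28: 0xEB = 11101011 → 3-byte char (#9). Advance 3.
Byte at offset 31: 0xE2 = 11100010 → 3-byte char (#10). Advance 3.
Byte at offset 34: 0xDF = 11011111 → 2-byte char (#11). Advance 2.
Reached end at offset 36 after 11 code points.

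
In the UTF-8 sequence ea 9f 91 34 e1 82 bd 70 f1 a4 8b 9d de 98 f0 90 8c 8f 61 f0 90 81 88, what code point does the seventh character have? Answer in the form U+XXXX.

U+1030F

Offset 0: leading byte 0xEA = 11101010 → 3-byte char #1 = EA 9F 91.
Offset 3: leading byte 0x34 = 00110100 → 1-byte char #2 = 34.
Offset 4: leading byte 0xE1 = 11100001 → 3-byte char #3 = E1 82 BD.
Offset 7: leading byte 0x70 = 01110000 → 1-byte char #4 = 70.
Offset 8: leading byte 0xF1 = 11110001 → 4-byte char #5 = F1 A4 8B 9D.
Offset 12: leading byte 0xDE = 11011110 → 2-byte char #6 = DE 98.
Offset 14: leading byte 0xF0 = 11110000 → 4-byte char #7 = F0 90 8C 8F.
Leading byte 0xF0 = 11110000 matches 11110xxx → 4-byte sequence.
Byte 1: 0xF0 = 11110000, payload 000 (3 bits).
Byte 2: 0x90 = 10010000 (10xxxxxx ✓), payload 010000.
Byte 3: 0x8C = 10001100 (10xxxxxx ✓), payload 001100.
Byte 4: 0x8F = 10001111 (10xxxxxx ✓), payload 001111.
Concatenate: 000010000001100001111 = 0x1030F (21 bits → U+1030F).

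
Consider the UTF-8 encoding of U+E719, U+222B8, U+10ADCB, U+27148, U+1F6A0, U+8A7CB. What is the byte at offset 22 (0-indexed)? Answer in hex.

U+E719 → 3-byte form EE 9C 99 at offsets 0–2.
U+222B8 → 4-byte form F0 A2 8A B8 at offsets 3–6.
U+10ADCB → 4-byte form F4 8A B7 8B at offsets 7–10.
U+27148 → 4-byte form F0 A7 85 88 at offsets 11–14.
U+1F6A0 → 4-byte form F0 9F 9A A0 at offsets 15–18.
U+8A7CB → 4-byte form F2 8A 9F 8B at offsets 19–22.
Offset 22 falls in char 6's range; it's byte 4 of F2 8A 9F 8B = 0x8B.

0x8B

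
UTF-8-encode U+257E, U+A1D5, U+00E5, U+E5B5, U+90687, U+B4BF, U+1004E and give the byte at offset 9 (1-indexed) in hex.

0xEE

1-indexed offset 9 is 0-indexed offset 8.
U+257E → 3-byte form E2 95 BE at offsets 0–2.
U+A1D5 → 3-byte form EA 87 95 at offsets 3–5.
U+00E5 → 2-byte form C3 A5 at offsets 6–7.
U+E5B5 → 3-byte form EE 96 B5 at offsets 8–10.
Offset 8 falls in char 4's range; it's byte 1 of EE 96 B5 = 0xEE.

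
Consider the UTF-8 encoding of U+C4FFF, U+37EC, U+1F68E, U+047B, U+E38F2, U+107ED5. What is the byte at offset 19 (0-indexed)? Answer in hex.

U+C4FFF → 4-byte form F3 84 BF BF at offsets 0–3.
U+37EC → 3-byte form E3 9F AC at offsets 4–6.
U+1F68E → 4-byte form F0 9F 9A 8E at offsets 7–10.
U+047B → 2-byte form D1 BB at offsets 11–12.
U+E38F2 → 4-byte form F3 A3 A3 B2 at offsets 13–16.
U+107ED5 → 4-byte form F4 87 BB 95 at offsets 17–20.
Offset 19 falls in char 6's range; it's byte 3 of F4 87 BB 95 = 0xBB.

0xBB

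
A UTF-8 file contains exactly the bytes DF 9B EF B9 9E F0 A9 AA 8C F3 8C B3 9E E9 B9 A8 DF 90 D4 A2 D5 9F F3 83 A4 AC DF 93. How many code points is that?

10

Byte at offset 0: 0xDF = 11011111 → 2-byte char (#1). Advance 2.
Byte at offset 2: 0xEF = 11101111 → 3-byte char (#2). Advance 3.
Byte at offset 5: 0xF0 = 11110000 → 4-byte char (#3). Advance 4.
Byte at offset 9: 0xF3 = 11110011 → 4-byte char (#4). Advance 4.
Byte at offset 13: 0xE9 = 11101001 → 3-byte char (#5). Advance 3.
Byte at offset 16: 0xDF = 11011111 → 2-byte char (#6). Advance 2.
Byte at offset 18: 0xD4 = 11010100 → 2-byte char (#7). Advance 2.
Byte at offset 20: 0xD5 = 11010101 → 2-byte char (#8). Advance 2.
Byte at offset 22: 0xF3 = 11110011 → 4-byte char (#9). Advance 4.
Byte at offset 26: 0xDF = 11011111 → 2-byte char (#10). Advance 2.
Reached end at offset 28 after 10 code points.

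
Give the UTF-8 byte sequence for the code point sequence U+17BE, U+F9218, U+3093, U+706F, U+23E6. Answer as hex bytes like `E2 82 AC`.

E1 9E BE F3 B9 88 98 E3 82 93 E7 81 AF E2 8F A6

U+17BE: 3-byte form → E1 9E BE.
U+F9218: 4-byte form → F3 B9 88 98.
U+3093: 3-byte form → E3 82 93.
U+706F: 3-byte form → E7 81 AF.
U+23E6: 3-byte form → E2 8F A6.
Concatenated (16 bytes): E1 9E BE F3 B9 88 98 E3 82 93 E7 81 AF E2 8F A6.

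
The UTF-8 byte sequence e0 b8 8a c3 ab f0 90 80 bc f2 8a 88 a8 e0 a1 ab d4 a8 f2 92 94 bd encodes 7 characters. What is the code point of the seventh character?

Offset 0: leading byte 0xE0 = 11100000 → 3-byte char #1 = E0 B8 8A.
Offset 3: leading byte 0xC3 = 11000011 → 2-byte char #2 = C3 AB.
Offset 5: leading byte 0xF0 = 11110000 → 4-byte char #3 = F0 90 80 BC.
Offset 9: leading byte 0xF2 = 11110010 → 4-byte char #4 = F2 8A 88 A8.
Offset 13: leading byte 0xE0 = 11100000 → 3-byte char #5 = E0 A1 AB.
Offset 16: leading byte 0xD4 = 11010100 → 2-byte char #6 = D4 A8.
Offset 18: leading byte 0xF2 = 11110010 → 4-byte char #7 = F2 92 94 BD.
Leading byte 0xF2 = 11110010 matches 11110xxx → 4-byte sequence.
Byte 1: 0xF2 = 11110010, payload 010 (3 bits).
Byte 2: 0x92 = 10010010 (10xxxxxx ✓), payload 010010.
Byte 3: 0x94 = 10010100 (10xxxxxx ✓), payload 010100.
Byte 4: 0xBD = 10111101 (10xxxxxx ✓), payload 111101.
Concatenate: 010010010010100111101 = 0x9253D (21 bits → U+9253D).

U+9253D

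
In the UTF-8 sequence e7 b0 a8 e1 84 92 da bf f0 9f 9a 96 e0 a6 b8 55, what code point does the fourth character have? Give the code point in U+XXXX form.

Offset 0: leading byte 0xE7 = 11100111 → 3-byte char #1 = E7 B0 A8.
Offset 3: leading byte 0xE1 = 11100001 → 3-byte char #2 = E1 84 92.
Offset 6: leading byte 0xDA = 11011010 → 2-byte char #3 = DA BF.
Offset 8: leading byte 0xF0 = 11110000 → 4-byte char #4 = F0 9F 9A 96.
Leading byte 0xF0 = 11110000 matches 11110xxx → 4-byte sequence.
Byte 1: 0xF0 = 11110000, payload 000 (3 bits).
Byte 2: 0x9F = 10011111 (10xxxxxx ✓), payload 011111.
Byte 3: 0x9A = 10011010 (10xxxxxx ✓), payload 011010.
Byte 4: 0x96 = 10010110 (10xxxxxx ✓), payload 010110.
Concatenate: 000011111011010010110 = 0x1F696 (21 bits → U+1F696).

U+1F696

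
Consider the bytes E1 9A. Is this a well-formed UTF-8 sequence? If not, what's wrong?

invalid (sequence truncated)

Leading byte 0xE1 = 11100001 → 3-byte form, but only 2 bytes are present.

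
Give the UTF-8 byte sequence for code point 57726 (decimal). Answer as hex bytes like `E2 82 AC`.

EE 85 BE

U+E17E = 0xE17E = 57726 decimal. In range U+0800–U+FFFF → 3-byte form: 1110xxxx 10xxxxxx 10xxxxxx.
Binary (16 bits): 1110000101111110.
Split 4+6+6: 1110 | 000101 | 111110.
Byte 1: 11101110 = 0xEE.
Byte 2: 10000101 = 0x85.
Byte 3: 10111110 = 0xBE.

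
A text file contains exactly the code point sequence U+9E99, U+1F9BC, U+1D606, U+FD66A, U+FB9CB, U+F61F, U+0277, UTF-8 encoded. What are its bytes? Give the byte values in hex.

E9 BA 99 F0 9F A6 BC F0 9D 98 86 F3 BD 99 AA F3 BB A7 8B EF 98 9F C9 B7

U+9E99: 3-byte form → E9 BA 99.
U+1F9BC: 4-byte form → F0 9F A6 BC.
U+1D606: 4-byte form → F0 9D 98 86.
U+FD66A: 4-byte form → F3 BD 99 AA.
U+FB9CB: 4-byte form → F3 BB A7 8B.
U+F61F: 3-byte form → EF 98 9F.
U+0277: 2-byte form → C9 B7.
Concatenated (24 bytes): E9 BA 99 F0 9F A6 BC F0 9D 98 86 F3 BD 99 AA F3 BB A7 8B EF 98 9F C9 B7.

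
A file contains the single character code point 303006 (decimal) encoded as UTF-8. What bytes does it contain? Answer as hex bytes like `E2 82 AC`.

F1 89 BE 9E

U+49F9E = 0x49F9E = 303006 decimal. In range U+10000–U+10FFFF → 4-byte form: 11110xxx 10xxxxxx 10xxxxxx 10xxxxxx.
Binary (21 bits): 001001001111110011110.
Split 3+6+6+6: 001 | 001001 | 111110 | 011110.
Byte 1: 11110001 = 0xF1.
Byte 2: 10001001 = 0x89.
Byte 3: 10111110 = 0xBE.
Byte 4: 10011110 = 0x9E.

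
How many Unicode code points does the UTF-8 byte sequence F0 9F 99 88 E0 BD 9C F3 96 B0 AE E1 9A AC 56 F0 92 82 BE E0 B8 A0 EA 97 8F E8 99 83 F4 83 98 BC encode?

10

Byte at offset 0: 0xF0 = 11110000 → 4-byte char (#1). Advance 4.
Byte at offset 4: 0xE0 = 11100000 → 3-byte char (#2). Advance 3.
Byte at offset 7: 0xF3 = 11110011 → 4-byte char (#3). Advance 4.
Byte at offset 11: 0xE1 = 11100001 → 3-byte char (#4). Advance 3.
Byte at offset 14: 0x56 = 01010110 → 1-byte char (#5). Advance 1.
Byte at offset 15: 0xF0 = 11110000 → 4-byte char (#6). Advance 4.
Byte at offset 19: 0xE0 = 11100000 → 3-byte char (#7). Advance 3.
Byte at offset 22: 0xEA = 11101010 → 3-byte char (#8). Advance 3.
Byte at offset 25: 0xE8 = 11101000 → 3-byte char (#9). Advance 3.
Byte at offset 28: 0xF4 = 11110100 → 4-byte char (#10). Advance 4.
Reached end at offset 32 after 10 code points.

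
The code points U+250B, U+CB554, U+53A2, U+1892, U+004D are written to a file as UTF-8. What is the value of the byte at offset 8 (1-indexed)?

1-indexed offset 8 is 0-indexed offset 7.
U+250B → 3-byte form E2 94 8B at offsets 0–2.
U+CB554 → 4-byte form F3 8B 95 94 at offsets 3–6.
U+53A2 → 3-byte form E5 8E A2 at offsets 7–9.
Offset 7 falls in char 3's range; it's byte 1 of E5 8E A2 = 0xE5.

0xE5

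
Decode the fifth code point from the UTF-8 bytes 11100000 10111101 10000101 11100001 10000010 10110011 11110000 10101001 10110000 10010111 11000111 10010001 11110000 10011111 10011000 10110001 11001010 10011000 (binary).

Offset 0: leading byte 0xE0 = 11100000 → 3-byte char #1 = E0 BD 85.
Offset 3: leading byte 0xE1 = 11100001 → 3-byte char #2 = E1 82 B3.
Offset 6: leading byte 0xF0 = 11110000 → 4-byte char #3 = F0 A9 B0 97.
Offset 10: leading byte 0xC7 = 11000111 → 2-byte char #4 = C7 91.
Offset 12: leading byte 0xF0 = 11110000 → 4-byte char #5 = F0 9F 98 B1.
Leading byte 0xF0 = 11110000 matches 11110xxx → 4-byte sequence.
Byte 1: 0xF0 = 11110000, payload 000 (3 bits).
Byte 2: 0x9F = 10011111 (10xxxxxx ✓), payload 011111.
Byte 3: 0x98 = 10011000 (10xxxxxx ✓), payload 011000.
Byte 4: 0xB1 = 10110001 (10xxxxxx ✓), payload 110001.
Concatenate: 000011111011000110001 = 0x1F631 (21 bits → U+1F631).

U+1F631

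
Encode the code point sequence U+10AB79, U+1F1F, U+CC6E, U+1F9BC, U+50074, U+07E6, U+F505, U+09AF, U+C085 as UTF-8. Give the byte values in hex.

F4 8A AD B9 E1 BC 9F EC B1 AE F0 9F A6 BC F1 90 81 B4 DF A6 EF 94 85 E0 A6 AF EC 82 85

U+10AB79: 4-byte form → F4 8A AD B9.
U+1F1F: 3-byte form → E1 BC 9F.
U+CC6E: 3-byte form → EC B1 AE.
U+1F9BC: 4-byte form → F0 9F A6 BC.
U+50074: 4-byte form → F1 90 81 B4.
U+07E6: 2-byte form → DF A6.
U+F505: 3-byte form → EF 94 85.
U+09AF: 3-byte form → E0 A6 AF.
U+C085: 3-byte form → EC 82 85.
Concatenated (29 bytes): F4 8A AD B9 E1 BC 9F EC B1 AE F0 9F A6 BC F1 90 81 B4 DF A6 EF 94 85 E0 A6 AF EC 82 85.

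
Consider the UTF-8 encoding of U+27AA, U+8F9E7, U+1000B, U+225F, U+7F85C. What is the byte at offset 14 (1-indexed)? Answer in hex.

0x9F

1-indexed offset 14 is 0-indexed offset 13.
U+27AA → 3-byte form E2 9E AA at offsets 0–2.
U+8F9E7 → 4-byte form F2 8F A7 A7 at offsets 3–6.
U+1000B → 4-byte form F0 90 80 8B at offsets 7–10.
U+225F → 3-byte form E2 89 9F at offsets 11–13.
Offset 13 falls in char 4's range; it's byte 3 of E2 89 9F = 0x9F.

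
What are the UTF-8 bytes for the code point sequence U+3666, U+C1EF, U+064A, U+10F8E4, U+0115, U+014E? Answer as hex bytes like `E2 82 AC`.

U+3666: 3-byte form → E3 99 A6.
U+C1EF: 3-byte form → EC 87 AF.
U+064A: 2-byte form → D9 8A.
U+10F8E4: 4-byte form → F4 8F A3 A4.
U+0115: 2-byte form → C4 95.
U+014E: 2-byte form → C5 8E.
Concatenated (16 bytes): E3 99 A6 EC 87 AF D9 8A F4 8F A3 A4 C4 95 C5 8E.

E3 99 A6 EC 87 AF D9 8A F4 8F A3 A4 C4 95 C5 8E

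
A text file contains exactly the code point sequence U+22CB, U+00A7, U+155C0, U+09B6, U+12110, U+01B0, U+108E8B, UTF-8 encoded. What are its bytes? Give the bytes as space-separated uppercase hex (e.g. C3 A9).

U+22CB: 3-byte form → E2 8B 8B.
U+00A7: 2-byte form → C2 A7.
U+155C0: 4-byte form → F0 95 97 80.
U+09B6: 3-byte form → E0 A6 B6.
U+12110: 4-byte form → F0 92 84 90.
U+01B0: 2-byte form → C6 B0.
U+108E8B: 4-byte form → F4 88 BA 8B.
Concatenated (22 bytes): E2 8B 8B C2 A7 F0 95 97 80 E0 A6 B6 F0 92 84 90 C6 B0 F4 88 BA 8B.

E2 8B 8B C2 A7 F0 95 97 80 E0 A6 B6 F0 92 84 90 C6 B0 F4 88 BA 8B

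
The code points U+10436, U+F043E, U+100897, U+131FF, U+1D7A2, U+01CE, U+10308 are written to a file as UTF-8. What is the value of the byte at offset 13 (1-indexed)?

1-indexed offset 13 is 0-indexed offset 12.
U+10436 → 4-byte form F0 90 90 B6 at offsets 0–3.
U+F043E → 4-byte form F3 B0 90 BE at offsets 4–7.
U+100897 → 4-byte form F4 80 A2 97 at offsets 8–11.
U+131FF → 4-byte form F0 93 87 BF at offsets 12–15.
Offset 12 falls in char 4's range; it's byte 1 of F0 93 87 BF = 0xF0.

0xF0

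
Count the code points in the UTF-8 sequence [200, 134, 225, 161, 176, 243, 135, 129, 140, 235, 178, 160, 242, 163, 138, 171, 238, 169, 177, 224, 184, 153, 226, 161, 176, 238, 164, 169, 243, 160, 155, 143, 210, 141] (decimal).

Byte at offset 0: 0xC8 = 11001000 → 2-byte char (#1). Advance 2.
Byte at offset 2: 0xE1 = 11100001 → 3-byte char (#2). Advance 3.
Byte at offset 5: 0xF3 = 11110011 → 4-byte char (#3). Advance 4.
Byte at offset 9: 0xEB = 11101011 → 3-byte char (#4). Advance 3.
Byte at offset 12: 0xF2 = 11110010 → 4-byte char (#5). Advance 4.
Byte at offset 16: 0xEE = 11101110 → 3-byte char (#6). Advance 3.
Byte at offset 19: 0xE0 = 11100000 → 3-byte char (#7). Advance 3.
Byte at offset 22: 0xE2 = 11100010 → 3-byte char (#8). Advance 3.
Byte at offset 25: 0xEE = 11101110 → 3-byte char (#9). Advance 3.
Byte at offset 28: 0xF3 = 11110011 → 4-byte char (#10). Advance 4.
Byte at offset 32: 0xD2 = 11010010 → 2-byte char (#11). Advance 2.
Reached end at offset 34 after 11 code points.

11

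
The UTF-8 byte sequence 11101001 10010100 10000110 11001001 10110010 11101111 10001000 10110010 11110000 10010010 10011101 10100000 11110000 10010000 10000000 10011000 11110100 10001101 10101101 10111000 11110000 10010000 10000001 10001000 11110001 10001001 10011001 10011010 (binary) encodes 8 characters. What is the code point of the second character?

U+0272

Offset 0: leading byte 0xE9 = 11101001 → 3-byte char #1 = E9 94 86.
Offset 3: leading byte 0xC9 = 11001001 → 2-byte char #2 = C9 B2.
Leading byte 0xC9 = 11001001 matches 110xxxxx → 2-byte sequence.
Byte 1: 0xC9 = 11001001, payload 01001 (5 bits).
Byte 2: 0xB2 = 10110010 (10xxxxxx ✓), payload 110010.
Concatenate: 01001110010 = 0x272 (11 bits → U+0272).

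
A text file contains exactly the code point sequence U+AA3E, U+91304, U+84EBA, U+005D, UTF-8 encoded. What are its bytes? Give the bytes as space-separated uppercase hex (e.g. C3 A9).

U+AA3E: 3-byte form → EA A8 BE.
U+91304: 4-byte form → F2 91 8C 84.
U+84EBA: 4-byte form → F2 84 BA BA.
U+005D: 1-byte form → 5D.
Concatenated (12 bytes): EA A8 BE F2 91 8C 84 F2 84 BA BA 5D.

EA A8 BE F2 91 8C 84 F2 84 BA BA 5D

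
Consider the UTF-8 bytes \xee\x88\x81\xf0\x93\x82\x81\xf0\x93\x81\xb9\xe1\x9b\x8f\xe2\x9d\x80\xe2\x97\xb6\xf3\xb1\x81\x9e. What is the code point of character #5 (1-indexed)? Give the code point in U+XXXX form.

U+2740

Offset 0: leading byte 0xEE = 11101110 → 3-byte char #1 = EE 88 81.
Offset 3: leading byte 0xF0 = 11110000 → 4-byte char #2 = F0 93 82 81.
Offset 7: leading byte 0xF0 = 11110000 → 4-byte char #3 = F0 93 81 B9.
Offset 11: leading byte 0xE1 = 11100001 → 3-byte char #4 = E1 9B 8F.
Offset 14: leading byte 0xE2 = 11100010 → 3-byte char #5 = E2 9D 80.
Leading byte 0xE2 = 11100010 matches 1110xxxx → 3-byte sequence.
Byte 1: 0xE2 = 11100010, payload 0010 (4 bits).
Byte 2: 0x9D = 10011101 (10xxxxxx ✓), payload 011101.
Byte 3: 0x80 = 10000000 (10xxxxxx ✓), payload 000000.
Concatenate: 0010011101000000 = 0x2740 (16 bits → U+2740).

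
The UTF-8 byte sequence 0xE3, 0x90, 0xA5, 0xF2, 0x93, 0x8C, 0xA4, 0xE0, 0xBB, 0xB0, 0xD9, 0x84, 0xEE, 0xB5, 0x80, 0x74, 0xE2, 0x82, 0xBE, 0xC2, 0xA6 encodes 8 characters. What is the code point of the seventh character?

U+20BE

Offset 0: leading byte 0xE3 = 11100011 → 3-byte char #1 = E3 90 A5.
Offset 3: leading byte 0xF2 = 11110010 → 4-byte char #2 = F2 93 8C A4.
Offset 7: leading byte 0xE0 = 11100000 → 3-byte char #3 = E0 BB B0.
Offset 10: leading byte 0xD9 = 11011001 → 2-byte char #4 = D9 84.
Offset 12: leading byte 0xEE = 11101110 → 3-byte char #5 = EE B5 80.
Offset 15: leading byte 0x74 = 01110100 → 1-byte char #6 = 74.
Offset 16: leading byte 0xE2 = 11100010 → 3-byte char #7 = E2 82 BE.
Leading byte 0xE2 = 11100010 matches 1110xxxx → 3-byte sequence.
Byte 1: 0xE2 = 11100010, payload 0010 (4 bits).
Byte 2: 0x82 = 10000010 (10xxxxxx ✓), payload 000010.
Byte 3: 0xBE = 10111110 (10xxxxxx ✓), payload 111110.
Concatenate: 0010000010111110 = 0x20BE (16 bits → U+20BE).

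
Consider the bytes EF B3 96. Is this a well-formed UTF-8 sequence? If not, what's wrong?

valid

Leading byte 0xEF = 11101111 → 3-byte form.
Continuation bytes 0xB3=10110011, 0x96=10010110 all match 10xxxxxx.
Decoded value 0xFCD6 is ≥ 0x800 (shortest form) and not a surrogate.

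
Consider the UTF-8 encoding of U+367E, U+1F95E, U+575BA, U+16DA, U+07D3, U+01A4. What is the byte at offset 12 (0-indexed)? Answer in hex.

0x9B

U+367E → 3-byte form E3 99 BE at offsets 0–2.
U+1F95E → 4-byte form F0 9F A5 9E at offsets 3–6.
U+575BA → 4-byte form F1 97 96 BA at offsets 7–10.
U+16DA → 3-byte form E1 9B 9A at offsets 11–13.
Offset 12 falls in char 4's range; it's byte 2 of E1 9B 9A = 0x9B.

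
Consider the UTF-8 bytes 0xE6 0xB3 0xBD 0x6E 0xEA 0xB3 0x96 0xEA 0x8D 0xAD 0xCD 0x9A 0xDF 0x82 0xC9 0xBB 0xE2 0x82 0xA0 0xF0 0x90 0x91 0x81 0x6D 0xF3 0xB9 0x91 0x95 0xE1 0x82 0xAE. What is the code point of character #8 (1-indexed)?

Offset 0: leading byte 0xE6 = 11100110 → 3-byte char #1 = E6 B3 BD.
Offset 3: leading byte 0x6E = 01101110 → 1-byte char #2 = 6E.
Offset 4: leading byte 0xEA = 11101010 → 3-byte char #3 = EA B3 96.
Offset 7: leading byte 0xEA = 11101010 → 3-byte char #4 = EA 8D AD.
Offset 10: leading byte 0xCD = 11001101 → 2-byte char #5 = CD 9A.
Offset 12: leading byte 0xDF = 11011111 → 2-byte char #6 = DF 82.
Offset 14: leading byte 0xC9 = 11001001 → 2-byte char #7 = C9 BB.
Offset 16: leading byte 0xE2 = 11100010 → 3-byte char #8 = E2 82 A0.
Leading byte 0xE2 = 11100010 matches 1110xxxx → 3-byte sequence.
Byte 1: 0xE2 = 11100010, payload 0010 (4 bits).
Byte 2: 0x82 = 10000010 (10xxxxxx ✓), payload 000010.
Byte 3: 0xA0 = 10100000 (10xxxxxx ✓), payload 100000.
Concatenate: 0010000010100000 = 0x20A0 (16 bits → U+20A0).

U+20A0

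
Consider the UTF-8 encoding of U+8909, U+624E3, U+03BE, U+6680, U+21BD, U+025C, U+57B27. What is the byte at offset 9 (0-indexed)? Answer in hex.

U+8909 → 3-byte form E8 A4 89 at offsets 0–2.
U+624E3 → 4-byte form F1 A2 93 A3 at offsets 3–6.
U+03BE → 2-byte form CE BE at offsets 7–8.
U+6680 → 3-byte form E6 9A 80 at offsets 9–11.
Offset 9 falls in char 4's range; it's byte 1 of E6 9A 80 = 0xE6.

0xE6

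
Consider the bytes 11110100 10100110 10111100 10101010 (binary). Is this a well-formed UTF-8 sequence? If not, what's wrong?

Leading byte 0xF4 = 11110100 → 4-byte form.
Payload = 0x126F2A, which exceeds U+10FFFF, the maximum Unicode code point. (Leading bytes F5–FF, or F4 followed by ≥ 0x90, are invalid.)

invalid (encodes a value above U+10FFFF)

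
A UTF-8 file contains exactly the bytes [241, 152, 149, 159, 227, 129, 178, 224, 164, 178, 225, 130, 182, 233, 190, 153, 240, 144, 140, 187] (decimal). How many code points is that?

Byte at offset 0: 0xF1 = 11110001 → 4-byte char (#1). Advance 4.
Byte at offset 4: 0xE3 = 11100011 → 3-byte char (#2). Advance 3.
Byte at offset 7: 0xE0 = 11100000 → 3-byte char (#3). Advance 3.
Byte at offset 10: 0xE1 = 11100001 → 3-byte char (#4). Advance 3.
Byte at offset 13: 0xE9 = 11101001 → 3-byte char (#5). Advance 3.
Byte at offset 16: 0xF0 = 11110000 → 4-byte char (#6). Advance 4.
Reached end at offset 20 after 6 code points.

6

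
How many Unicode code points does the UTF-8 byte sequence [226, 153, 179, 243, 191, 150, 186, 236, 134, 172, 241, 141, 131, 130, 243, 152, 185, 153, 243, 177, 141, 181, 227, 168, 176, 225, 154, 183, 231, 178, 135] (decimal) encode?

9

Byte at offset 0: 0xE2 = 11100010 → 3-byte char (#1). Advance 3.
Byte at offset 3: 0xF3 = 11110011 → 4-byte char (#2). Advance 4.
Byte at offset 7: 0xEC = 11101100 → 3-byte char (#3). Advance 3.
Byte at offset 10: 0xF1 = 11110001 → 4-byte char (#4). Advance 4.
Byte at offset 14: 0xF3 = 11110011 → 4-byte char (#5). Advance 4.
Byte at offset 18: 0xF3 = 11110011 → 4-byte char (#6). Advance 4.
Byte at offset 22: 0xE3 = 11100011 → 3-byte char (#7). Advance 3.
Byte at offset 25: 0xE1 = 11100001 → 3-byte char (#8). Advance 3.
Byte at offset 28: 0xE7 = 11100111 → 3-byte char (#9). Advance 3.
Reached end at offset 31 after 9 code points.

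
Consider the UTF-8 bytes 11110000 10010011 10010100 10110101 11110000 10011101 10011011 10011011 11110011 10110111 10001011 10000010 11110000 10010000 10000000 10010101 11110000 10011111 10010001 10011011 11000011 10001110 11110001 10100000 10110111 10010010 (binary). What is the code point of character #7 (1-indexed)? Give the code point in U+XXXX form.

Offset 0: leading byte 0xF0 = 11110000 → 4-byte char #1 = F0 93 94 B5.
Offset 4: leading byte 0xF0 = 11110000 → 4-byte char #2 = F0 9D 9B 9B.
Offset 8: leading byte 0xF3 = 11110011 → 4-byte char #3 = F3 B7 8B 82.
Offset 12: leading byte 0xF0 = 11110000 → 4-byte char #4 = F0 90 80 95.
Offset 16: leading byte 0xF0 = 11110000 → 4-byte char #5 = F0 9F 91 9B.
Offset 20: leading byte 0xC3 = 11000011 → 2-byte char #6 = C3 8E.
Offset 22: leading byte 0xF1 = 11110001 → 4-byte char #7 = F1 A0 B7 92.
Leading byte 0xF1 = 11110001 matches 11110xxx → 4-byte sequence.
Byte 1: 0xF1 = 11110001, payload 001 (3 bits).
Byte 2: 0xA0 = 10100000 (10xxxxxx ✓), payload 100000.
Byte 3: 0xB7 = 10110111 (10xxxxxx ✓), payload 110111.
Byte 4: 0x92 = 10010010 (10xxxxxx ✓), payload 010010.
Concatenate: 001100000110111010010 = 0x60DD2 (21 bits → U+60DD2).

U+60DD2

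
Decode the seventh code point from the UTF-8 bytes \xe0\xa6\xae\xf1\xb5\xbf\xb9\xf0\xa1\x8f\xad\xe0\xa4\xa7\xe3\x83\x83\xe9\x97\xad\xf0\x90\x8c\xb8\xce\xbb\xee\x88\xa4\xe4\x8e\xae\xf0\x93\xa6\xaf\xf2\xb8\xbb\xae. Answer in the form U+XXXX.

Offset 0: leading byte 0xE0 = 11100000 → 3-byte char #1 = E0 A6 AE.
Offset 3: leading byte 0xF1 = 11110001 → 4-byte char #2 = F1 B5 BF B9.
Offset 7: leading byte 0xF0 = 11110000 → 4-byte char #3 = F0 A1 8F AD.
Offset 11: leading byte 0xE0 = 11100000 → 3-byte char #4 = E0 A4 A7.
Offset 14: leading byte 0xE3 = 11100011 → 3-byte char #5 = E3 83 83.
Offset 17: leading byte 0xE9 = 11101001 → 3-byte char #6 = E9 97 AD.
Offset 20: leading byte 0xF0 = 11110000 → 4-byte char #7 = F0 90 8C B8.
Leading byte 0xF0 = 11110000 matches 11110xxx → 4-byte sequence.
Byte 1: 0xF0 = 11110000, payload 000 (3 bits).
Byte 2: 0x90 = 10010000 (10xxxxxx ✓), payload 010000.
Byte 3: 0x8C = 10001100 (10xxxxxx ✓), payload 001100.
Byte 4: 0xB8 = 10111000 (10xxxxxx ✓), payload 111000.
Concatenate: 000010000001100111000 = 0x10338 (21 bits → U+10338).

U+10338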